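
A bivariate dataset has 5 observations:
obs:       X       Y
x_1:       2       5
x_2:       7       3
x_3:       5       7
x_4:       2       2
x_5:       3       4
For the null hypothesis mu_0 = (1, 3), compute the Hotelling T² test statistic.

Step 1 — sample mean vector:
  mean(X) = (2 + 7 + 5 + 2 + 3) / 5 = 19/5 = 3.8
  mean(Y) = (5 + 3 + 7 + 2 + 4) / 5 = 21/5 = 4.2
  x̄ = (3.8, 4.2),  deviation x̄ - mu_0 = (3.8, 4.2) - (1, 3) = (2.8, 1.2).

Step 2 — sample covariance matrix, S[i,j] = (1/(n-1)) · Σ_k (x_{k,i} - mean_i) · (x_{k,j} - mean_j), divisor n-1 = 4:
  S[X,X] = ((-1.8)·(-1.8) + (3.2)·(3.2) + (1.2)·(1.2) + (-1.8)·(-1.8) + (-0.8)·(-0.8)) / 4 = 18.8/4 = 4.7
  S[X,Y] = ((-1.8)·(0.8) + (3.2)·(-1.2) + (1.2)·(2.8) + (-1.8)·(-2.2) + (-0.8)·(-0.2)) / 4 = 2.2/4 = 0.55
  S[Y,Y] = ((0.8)·(0.8) + (-1.2)·(-1.2) + (2.8)·(2.8) + (-2.2)·(-2.2) + (-0.2)·(-0.2)) / 4 = 14.8/4 = 3.7
  S = [[4.7, 0.55],
 [0.55, 3.7]].

Step 3 — invert S. det(S) = 4.7·3.7 - (0.55)² = 17.0875.
  S^{-1} = (1/det) · [[d, -b], [-b, a]] = [[0.2165, -0.0322],
 [-0.0322, 0.2751]].

Step 4 — quadratic form (x̄ - mu_0)^T · S^{-1} · (x̄ - mu_0):
  S^{-1} · (x̄ - mu_0) = (0.5677, 0.2399),
  (x̄ - mu_0)^T · [...] = (2.8)·(0.5677) + (1.2)·(0.2399) = 1.8774.

Step 5 — scale by n: T² = 5 · 1.8774 = 9.387.

T² ≈ 9.387


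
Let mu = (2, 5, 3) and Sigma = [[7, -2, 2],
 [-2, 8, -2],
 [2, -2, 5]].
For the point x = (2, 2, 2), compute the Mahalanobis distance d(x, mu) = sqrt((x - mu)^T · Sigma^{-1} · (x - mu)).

Step 1 — centre the observation: (x - mu) = (0, -3, -1).

Step 2 — invert Sigma (cofactor / det for 3×3, or solve directly):
  Sigma^{-1} = [[0.1667, 0.0278, -0.0556],
 [0.0278, 0.1435, 0.0463],
 [-0.0556, 0.0463, 0.2407]].

Step 3 — form the quadratic (x - mu)^T · Sigma^{-1} · (x - mu):
  Sigma^{-1} · (x - mu) = (-0.0278, -0.4769, -0.3796).
  (x - mu)^T · [Sigma^{-1} · (x - mu)] = (0)·(-0.0278) + (-3)·(-0.4769) + (-1)·(-0.3796) = 1.8102.

Step 4 — take square root: d = √(1.8102) ≈ 1.3454.

d(x, mu) = √(1.8102) ≈ 1.3454


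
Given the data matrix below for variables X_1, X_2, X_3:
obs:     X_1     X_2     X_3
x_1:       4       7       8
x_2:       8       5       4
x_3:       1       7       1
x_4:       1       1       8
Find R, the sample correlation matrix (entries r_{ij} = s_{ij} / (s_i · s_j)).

Step 1 — column means:
  mean(X_1) = (4 + 8 + 1 + 1) / 4 = 14/4 = 3.5
  mean(X_2) = (7 + 5 + 7 + 1) / 4 = 20/4 = 5
  mean(X_3) = (8 + 4 + 1 + 8) / 4 = 21/4 = 5.25

Step 2 — sample variances and covariances s[i,j] = (1/(n-1)) · Σ_k (x_{k,i} - mean_i) · (x_{k,j} - mean_j), with n-1 = 3:
  s[X_1,X_1] = ((0.5)·(0.5) + (4.5)·(4.5) + (-2.5)·(-2.5) + (-2.5)·(-2.5)) / 3 = 33/3 = 11
  s[X_1,X_2] = ((0.5)·(2) + (4.5)·(0) + (-2.5)·(2) + (-2.5)·(-4)) / 3 = 6/3 = 2
  s[X_1,X_3] = ((0.5)·(2.75) + (4.5)·(-1.25) + (-2.5)·(-4.25) + (-2.5)·(2.75)) / 3 = -0.5/3 = -0.1667
  s[X_2,X_2] = ((2)·(2) + (0)·(0) + (2)·(2) + (-4)·(-4)) / 3 = 24/3 = 8
  s[X_2,X_3] = ((2)·(2.75) + (0)·(-1.25) + (2)·(-4.25) + (-4)·(2.75)) / 3 = -14/3 = -4.6667
  s[X_3,X_3] = ((2.75)·(2.75) + (-1.25)·(-1.25) + (-4.25)·(-4.25) + (2.75)·(2.75)) / 3 = 34.75/3 = 11.5833
  Sample standard deviations s_i = √(s[i,i]):
  s(X_1) = √(11) = 3.3166
  s(X_2) = √(8) = 2.8284
  s(X_3) = √(11.5833) = 3.4034

Step 3 — r_{ij} = s_{ij} / (s_i · s_j):
  r[X_1,X_1] = 1 (diagonal).
  r[X_1,X_2] = 2 / (3.3166 · 2.8284) = 2 / 9.3808 = 0.2132
  r[X_1,X_3] = -0.1667 / (3.3166 · 3.4034) = -0.1667 / 11.2879 = -0.0148
  r[X_2,X_2] = 1 (diagonal).
  r[X_2,X_3] = -4.6667 / (2.8284 · 3.4034) = -4.6667 / 9.6264 = -0.4848
  r[X_3,X_3] = 1 (diagonal).

R is symmetric with unit diagonal. Assembling:

R = [[1, 0.2132, -0.0148],
 [0.2132, 1, -0.4848],
 [-0.0148, -0.4848, 1]]


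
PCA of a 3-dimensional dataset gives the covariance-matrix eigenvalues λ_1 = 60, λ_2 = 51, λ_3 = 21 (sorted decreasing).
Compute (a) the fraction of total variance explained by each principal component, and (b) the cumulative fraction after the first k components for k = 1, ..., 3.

Step 1 — total variance = trace(Sigma) = Σ λ_i = 60 + 51 + 21 = 132.

Step 2 — fraction explained by component i = λ_i / Σ λ:
  PC1: 60/132 = 0.4545
  PC2: 51/132 = 0.3864
  PC3: 21/132 = 0.1591

Step 3 — cumulative fraction after k components = (λ_1 + ... + λ_k) / Σ λ:
  k = 1: 60/132 = 0.4545
  k = 2: (60 + 51)/132 = 111/132 = 0.8409
  k = 3: (60 + 51 + 21)/132 = 132/132 = 1

Summary (fraction, with percent):

explained: PC1 0.4545 (45.45%), PC2 0.3864 (38.64%), PC3 0.1591 (15.91%);  cumulative: 0.4545, 0.8409, 1


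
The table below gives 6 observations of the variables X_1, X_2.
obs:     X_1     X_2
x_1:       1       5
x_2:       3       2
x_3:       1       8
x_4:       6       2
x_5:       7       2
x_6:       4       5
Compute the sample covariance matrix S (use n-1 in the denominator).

Step 1 — column means:
  mean(X_1) = (1 + 3 + 1 + 6 + 7 + 4) / 6 = 22/6 = 3.6667
  mean(X_2) = (5 + 2 + 8 + 2 + 2 + 5) / 6 = 24/6 = 4

Step 2 — sample covariance S[i,j] = (1/(n-1)) · Σ_k (x_{k,i} - mean_i) · (x_{k,j} - mean_j), with n-1 = 5.
  S[X_1,X_1] = ((-2.6667)·(-2.6667) + (-0.6667)·(-0.6667) + (-2.6667)·(-2.6667) + (2.3333)·(2.3333) + (3.3333)·(3.3333) + (0.3333)·(0.3333)) / 5 = 31.3333/5 = 6.2667
  S[X_1,X_2] = ((-2.6667)·(1) + (-0.6667)·(-2) + (-2.6667)·(4) + (2.3333)·(-2) + (3.3333)·(-2) + (0.3333)·(1)) / 5 = -23/5 = -4.6
  S[X_2,X_2] = ((1)·(1) + (-2)·(-2) + (4)·(4) + (-2)·(-2) + (-2)·(-2) + (1)·(1)) / 5 = 30/5 = 6

S is symmetric (S[j,i] = S[i,j]). Assembling:

S = [[6.2667, -4.6],
 [-4.6, 6]]


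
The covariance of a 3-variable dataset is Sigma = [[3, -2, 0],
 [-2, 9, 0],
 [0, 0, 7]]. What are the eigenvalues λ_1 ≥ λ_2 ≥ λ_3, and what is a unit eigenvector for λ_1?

Step 1 — characteristic polynomial p(λ) = det(λI - Sigma) = λ³ - tr·λ² + c_1·λ - det, where tr = trace, c_1 = sum of the principal 2×2 minors, det = det(Sigma):
  tr = 3 + 9 + 7 = 19,
  c_1 = (3·9 - (-2)²) + (3·7 - (0)²) + (9·7 - (0)²) = 23 + 21 + 63 = 107,
  det = 3·(9·7 - (0)²) - (-2)·((-2)·7 - (0)·(0)) + (0)·((-2)·(0) - 9·(0)) = 3·(63) - (-2)·(-14) + (0)·(0) = 161.
  So p(λ) = λ³ - 19λ² + 107λ - 161.
Step 2 — look for an integer root (rational root theorem: any rational root is an integer divisor of 161). Testing λ = 7:
  p(7) = 343 - 931 + 749 - 161 = 0  ✓
  Dividing out (λ - 7): p(λ) = (λ - 7)(λ² - 12λ + 23).
Step 3 — remaining eigenvalues from the quadratic λ² - 12λ + 23 = 0:
  Δ = 12² - 4·23 = 144 - 92 = 52,  λ = (12 ± √52)/2 = (12 ± 7.2111)/2 ≈ 9.6056 or 2.3944.
  Sorted: λ_1 = 9.6056,  λ_2 = 7,  λ_3 = 2.3944  (check: sum = 19 = tr ✓).

Step 4 — unit eigenvector for λ_1 ≈ 9.6056: v spans the null space of (Sigma - λ_1 I), whose rows are
  r_1 = (-6.6056, -2, 0),  r_2 = (-2, -0.6056, 0),  r_3 = (0, 0, -2.6056).
  v is orthogonal to every row, so take v ∝ r_1 × r_3 = ((-2)·(-2.6056) - (0)·(0), (0)·(0) - (-6.6056)·(-2.6056), (-6.6056)·(0) - (-2)·(0)) ≈ (5.2111, -17.2111, 0).
  Let u = (5.2111, -17.2111, 0).
  ||u|| = √((5.2111)² + (-17.2111)² + (0)²) = √(323.3776) ≈ 17.9827,  v_1 = u/||u|| ≈ (0.2898, -0.9571, 0) (||v_1|| = 1).

λ_1 = 9.6056,  λ_2 = 7,  λ_3 = 2.3944;  v_1 ≈ (0.2898, -0.9571, 0)


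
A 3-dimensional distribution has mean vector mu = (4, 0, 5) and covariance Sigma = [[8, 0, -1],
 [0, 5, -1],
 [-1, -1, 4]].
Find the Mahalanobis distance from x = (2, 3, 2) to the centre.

Step 1 — centre the observation: (x - mu) = (-2, 3, -3).

Step 2 — invert Sigma (cofactor / det for 3×3, or solve directly):
  Sigma^{-1} = [[0.1293, 0.0068, 0.034],
 [0.0068, 0.2109, 0.0544],
 [0.034, 0.0544, 0.2721]].

Step 3 — form the quadratic (x - mu)^T · Sigma^{-1} · (x - mu):
  Sigma^{-1} · (x - mu) = (-0.3401, 0.4558, -0.7211).
  (x - mu)^T · [Sigma^{-1} · (x - mu)] = (-2)·(-0.3401) + (3)·(0.4558) + (-3)·(-0.7211) = 4.2109.

Step 4 — take square root: d = √(4.2109) ≈ 2.052.

d(x, mu) = √(4.2109) ≈ 2.052


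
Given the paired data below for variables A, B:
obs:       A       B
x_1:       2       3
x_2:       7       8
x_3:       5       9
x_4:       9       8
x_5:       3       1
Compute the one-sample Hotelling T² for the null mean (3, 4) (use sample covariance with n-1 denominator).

Step 1 — sample mean vector:
  mean(A) = (2 + 7 + 5 + 9 + 3) / 5 = 26/5 = 5.2
  mean(B) = (3 + 8 + 9 + 8 + 1) / 5 = 29/5 = 5.8
  x̄ = (5.2, 5.8),  deviation x̄ - mu_0 = (5.2, 5.8) - (3, 4) = (2.2, 1.8).

Step 2 — sample covariance matrix, S[i,j] = (1/(n-1)) · Σ_k (x_{k,i} - mean_i) · (x_{k,j} - mean_j), divisor n-1 = 4:
  S[A,A] = ((-3.2)·(-3.2) + (1.8)·(1.8) + (-0.2)·(-0.2) + (3.8)·(3.8) + (-2.2)·(-2.2)) / 4 = 32.8/4 = 8.2
  S[A,B] = ((-3.2)·(-2.8) + (1.8)·(2.2) + (-0.2)·(3.2) + (3.8)·(2.2) + (-2.2)·(-4.8)) / 4 = 31.2/4 = 7.8
  S[B,B] = ((-2.8)·(-2.8) + (2.2)·(2.2) + (3.2)·(3.2) + (2.2)·(2.2) + (-4.8)·(-4.8)) / 4 = 50.8/4 = 12.7
  S = [[8.2, 7.8],
 [7.8, 12.7]].

Step 3 — invert S. det(S) = 8.2·12.7 - (7.8)² = 43.3.
  S^{-1} = (1/det) · [[d, -b], [-b, a]] = [[0.2933, -0.1801],
 [-0.1801, 0.1894]].

Step 4 — quadratic form (x̄ - mu_0)^T · S^{-1} · (x̄ - mu_0):
  S^{-1} · (x̄ - mu_0) = (0.321, -0.0554),
  (x̄ - mu_0)^T · [...] = (2.2)·(0.321) + (1.8)·(-0.0554) = 0.6065.

Step 5 — scale by n: T² = 5 · 0.6065 = 3.0323.

T² ≈ 3.0323


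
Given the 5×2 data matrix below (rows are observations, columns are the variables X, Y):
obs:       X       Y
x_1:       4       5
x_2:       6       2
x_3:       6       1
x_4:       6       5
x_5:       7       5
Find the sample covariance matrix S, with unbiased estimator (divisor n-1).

Step 1 — column means:
  mean(X) = (4 + 6 + 6 + 6 + 7) / 5 = 29/5 = 5.8
  mean(Y) = (5 + 2 + 1 + 5 + 5) / 5 = 18/5 = 3.6

Step 2 — sample covariance S[i,j] = (1/(n-1)) · Σ_k (x_{k,i} - mean_i) · (x_{k,j} - mean_j), with n-1 = 4.
  S[X,X] = ((-1.8)·(-1.8) + (0.2)·(0.2) + (0.2)·(0.2) + (0.2)·(0.2) + (1.2)·(1.2)) / 4 = 4.8/4 = 1.2
  S[X,Y] = ((-1.8)·(1.4) + (0.2)·(-1.6) + (0.2)·(-2.6) + (0.2)·(1.4) + (1.2)·(1.4)) / 4 = -1.4/4 = -0.35
  S[Y,Y] = ((1.4)·(1.4) + (-1.6)·(-1.6) + (-2.6)·(-2.6) + (1.4)·(1.4) + (1.4)·(1.4)) / 4 = 15.2/4 = 3.8

S is symmetric (S[j,i] = S[i,j]). Assembling:

S = [[1.2, -0.35],
 [-0.35, 3.8]]


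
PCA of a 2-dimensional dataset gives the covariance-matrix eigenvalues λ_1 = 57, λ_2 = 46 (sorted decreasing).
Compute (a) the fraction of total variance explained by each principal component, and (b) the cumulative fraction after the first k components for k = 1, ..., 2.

Step 1 — total variance = trace(Sigma) = Σ λ_i = 57 + 46 = 103.

Step 2 — fraction explained by component i = λ_i / Σ λ:
  PC1: 57/103 = 0.5534
  PC2: 46/103 = 0.4466

Step 3 — cumulative fraction after k components = (λ_1 + ... + λ_k) / Σ λ:
  k = 1: 57/103 = 0.5534
  k = 2: (57 + 46)/103 = 103/103 = 1

Summary (fraction, with percent):

explained: PC1 0.5534 (55.34%), PC2 0.4466 (44.66%);  cumulative: 0.5534, 1


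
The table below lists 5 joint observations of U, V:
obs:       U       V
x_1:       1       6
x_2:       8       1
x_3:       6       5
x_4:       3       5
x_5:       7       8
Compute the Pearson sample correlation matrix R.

Step 1 — column means:
  mean(U) = (1 + 8 + 6 + 3 + 7) / 5 = 25/5 = 5
  mean(V) = (6 + 1 + 5 + 5 + 8) / 5 = 25/5 = 5

Step 2 — sample variances and covariances s[i,j] = (1/(n-1)) · Σ_k (x_{k,i} - mean_i) · (x_{k,j} - mean_j), with n-1 = 4:
  s[U,U] = ((-4)·(-4) + (3)·(3) + (1)·(1) + (-2)·(-2) + (2)·(2)) / 4 = 34/4 = 8.5
  s[U,V] = ((-4)·(1) + (3)·(-4) + (1)·(0) + (-2)·(0) + (2)·(3)) / 4 = -10/4 = -2.5
  s[V,V] = ((1)·(1) + (-4)·(-4) + (0)·(0) + (0)·(0) + (3)·(3)) / 4 = 26/4 = 6.5
  Sample standard deviations s_i = √(s[i,i]):
  s(U) = √(8.5) = 2.9155
  s(V) = √(6.5) = 2.5495

Step 3 — r_{ij} = s_{ij} / (s_i · s_j):
  r[U,U] = 1 (diagonal).
  r[U,V] = -2.5 / (2.9155 · 2.5495) = -2.5 / 7.433 = -0.3363
  r[V,V] = 1 (diagonal).

R is symmetric with unit diagonal. Assembling:

R = [[1, -0.3363],
 [-0.3363, 1]]


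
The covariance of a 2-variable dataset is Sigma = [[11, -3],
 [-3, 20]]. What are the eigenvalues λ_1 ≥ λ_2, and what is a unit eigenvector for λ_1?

Step 1 — characteristic polynomial of 2×2 Sigma:
  det(Sigma - λI) = λ² - trace · λ + det = 0.
  trace = 11 + 20 = 31, det = 11·20 - (-3)² = 211.
Step 2 — discriminant:
  Δ = trace² - 4·det = 961 - 844 = 117.
Step 3 — eigenvalues:
  λ = (trace ± √Δ)/2 = (31 ± 10.8167)/2,
  λ_1 = 20.9083,  λ_2 = 10.0917.

Step 4 — unit eigenvector for λ_1: solve (Sigma - λ_1 I)v = 0. First row:
  (11 - 20.9083)·v_x + (-3)·v_y = 0, i.e. (-9.9083)·v_x + (-3)·v_y = 0,
  so v ∝ (b, λ_1 - a) = (-3, 9.9083); multiply by -1 so the first entry is positive: u = (3, -9.9083).
  ||u|| = √((3)² + (-9.9083)²) = √(107.1749) ≈ 10.3525,
  v_1 = u/||u|| ≈ (0.2898, -0.9571) (||v_1|| = 1).

λ_1 = 20.9083,  λ_2 = 10.0917;  v_1 ≈ (0.2898, -0.9571)


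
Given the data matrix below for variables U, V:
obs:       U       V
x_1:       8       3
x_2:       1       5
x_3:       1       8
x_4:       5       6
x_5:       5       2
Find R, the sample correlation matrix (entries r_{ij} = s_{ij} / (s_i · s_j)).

Step 1 — column means:
  mean(U) = (8 + 1 + 1 + 5 + 5) / 5 = 20/5 = 4
  mean(V) = (3 + 5 + 8 + 6 + 2) / 5 = 24/5 = 4.8

Step 2 — sample variances and covariances s[i,j] = (1/(n-1)) · Σ_k (x_{k,i} - mean_i) · (x_{k,j} - mean_j), with n-1 = 4:
  s[U,U] = ((4)·(4) + (-3)·(-3) + (-3)·(-3) + (1)·(1) + (1)·(1)) / 4 = 36/4 = 9
  s[U,V] = ((4)·(-1.8) + (-3)·(0.2) + (-3)·(3.2) + (1)·(1.2) + (1)·(-2.8)) / 4 = -19/4 = -4.75
  s[V,V] = ((-1.8)·(-1.8) + (0.2)·(0.2) + (3.2)·(3.2) + (1.2)·(1.2) + (-2.8)·(-2.8)) / 4 = 22.8/4 = 5.7
  Sample standard deviations s_i = √(s[i,i]):
  s(U) = √(9) = 3
  s(V) = √(5.7) = 2.3875

Step 3 — r_{ij} = s_{ij} / (s_i · s_j):
  r[U,U] = 1 (diagonal).
  r[U,V] = -4.75 / (3 · 2.3875) = -4.75 / 7.1624 = -0.6632
  r[V,V] = 1 (diagonal).

R is symmetric with unit diagonal. Assembling:

R = [[1, -0.6632],
 [-0.6632, 1]]


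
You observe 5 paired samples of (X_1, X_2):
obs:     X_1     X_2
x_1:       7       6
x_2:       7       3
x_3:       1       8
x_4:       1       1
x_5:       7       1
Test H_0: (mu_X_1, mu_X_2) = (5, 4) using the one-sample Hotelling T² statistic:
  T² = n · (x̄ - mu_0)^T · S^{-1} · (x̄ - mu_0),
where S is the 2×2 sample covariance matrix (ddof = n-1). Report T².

Step 1 — sample mean vector:
  mean(X_1) = (7 + 7 + 1 + 1 + 7) / 5 = 23/5 = 4.6
  mean(X_2) = (6 + 3 + 8 + 1 + 1) / 5 = 19/5 = 3.8
  x̄ = (4.6, 3.8),  deviation x̄ - mu_0 = (4.6, 3.8) - (5, 4) = (-0.4, -0.2).

Step 2 — sample covariance matrix, S[i,j] = (1/(n-1)) · Σ_k (x_{k,i} - mean_i) · (x_{k,j} - mean_j), divisor n-1 = 4:
  S[X_1,X_1] = ((2.4)·(2.4) + (2.4)·(2.4) + (-3.6)·(-3.6) + (-3.6)·(-3.6) + (2.4)·(2.4)) / 4 = 43.2/4 = 10.8
  S[X_1,X_2] = ((2.4)·(2.2) + (2.4)·(-0.8) + (-3.6)·(4.2) + (-3.6)·(-2.8) + (2.4)·(-2.8)) / 4 = -8.4/4 = -2.1
  S[X_2,X_2] = ((2.2)·(2.2) + (-0.8)·(-0.8) + (4.2)·(4.2) + (-2.8)·(-2.8) + (-2.8)·(-2.8)) / 4 = 38.8/4 = 9.7
  S = [[10.8, -2.1],
 [-2.1, 9.7]].

Step 3 — invert S. det(S) = 10.8·9.7 - (-2.1)² = 100.35.
  S^{-1} = (1/det) · [[d, -b], [-b, a]] = [[0.0967, 0.0209],
 [0.0209, 0.1076]].

Step 4 — quadratic form (x̄ - mu_0)^T · S^{-1} · (x̄ - mu_0):
  S^{-1} · (x̄ - mu_0) = (-0.0429, -0.0299),
  (x̄ - mu_0)^T · [...] = (-0.4)·(-0.0429) + (-0.2)·(-0.0299) = 0.0231.

Step 5 — scale by n: T² = 5 · 0.0231 = 0.1156.

T² ≈ 0.1156


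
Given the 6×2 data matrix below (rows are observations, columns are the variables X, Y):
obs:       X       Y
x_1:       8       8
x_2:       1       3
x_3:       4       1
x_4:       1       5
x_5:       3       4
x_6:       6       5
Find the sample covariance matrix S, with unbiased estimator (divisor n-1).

Step 1 — column means:
  mean(X) = (8 + 1 + 4 + 1 + 3 + 6) / 6 = 23/6 = 3.8333
  mean(Y) = (8 + 3 + 1 + 5 + 4 + 5) / 6 = 26/6 = 4.3333

Step 2 — sample covariance S[i,j] = (1/(n-1)) · Σ_k (x_{k,i} - mean_i) · (x_{k,j} - mean_j), with n-1 = 5.
  S[X,X] = ((4.1667)·(4.1667) + (-2.8333)·(-2.8333) + (0.1667)·(0.1667) + (-2.8333)·(-2.8333) + (-0.8333)·(-0.8333) + (2.1667)·(2.1667)) / 5 = 38.8333/5 = 7.7667
  S[X,Y] = ((4.1667)·(3.6667) + (-2.8333)·(-1.3333) + (0.1667)·(-3.3333) + (-2.8333)·(0.6667) + (-0.8333)·(-0.3333) + (2.1667)·(0.6667)) / 5 = 18.3333/5 = 3.6667
  S[Y,Y] = ((3.6667)·(3.6667) + (-1.3333)·(-1.3333) + (-3.3333)·(-3.3333) + (0.6667)·(0.6667) + (-0.3333)·(-0.3333) + (0.6667)·(0.6667)) / 5 = 27.3333/5 = 5.4667

S is symmetric (S[j,i] = S[i,j]). Assembling:

S = [[7.7667, 3.6667],
 [3.6667, 5.4667]]


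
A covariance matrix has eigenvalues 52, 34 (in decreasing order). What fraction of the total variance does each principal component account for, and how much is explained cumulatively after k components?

Step 1 — total variance = trace(Sigma) = Σ λ_i = 52 + 34 = 86.

Step 2 — fraction explained by component i = λ_i / Σ λ:
  PC1: 52/86 = 0.6047
  PC2: 34/86 = 0.3953

Step 3 — cumulative fraction after k components = (λ_1 + ... + λ_k) / Σ λ:
  k = 1: 52/86 = 0.6047
  k = 2: (52 + 34)/86 = 86/86 = 1

Summary (fraction, with percent):

explained: PC1 0.6047 (60.47%), PC2 0.3953 (39.53%);  cumulative: 0.6047, 1


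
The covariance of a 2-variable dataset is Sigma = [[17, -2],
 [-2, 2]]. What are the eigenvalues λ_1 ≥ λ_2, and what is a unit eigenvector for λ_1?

Step 1 — characteristic polynomial of 2×2 Sigma:
  det(Sigma - λI) = λ² - trace · λ + det = 0.
  trace = 17 + 2 = 19, det = 17·2 - (-2)² = 30.
Step 2 — discriminant:
  Δ = trace² - 4·det = 361 - 120 = 241.
Step 3 — eigenvalues:
  λ = (trace ± √Δ)/2 = (19 ± 15.5242)/2,
  λ_1 = 17.2621,  λ_2 = 1.7379.

Step 4 — unit eigenvector for λ_1: solve (Sigma - λ_1 I)v = 0. First row:
  (17 - 17.2621)·v_x + (-2)·v_y = 0, i.e. (-0.2621)·v_x + (-2)·v_y = 0,
  so v ∝ (b, λ_1 - a) = (-2, 0.2621); multiply by -1 so the first entry is positive: u = (2, -0.2621).
  ||u|| = √((2)² + (-0.2621)²) = √(4.0687) ≈ 2.0171,
  v_1 = u/||u|| ≈ (0.9915, -0.1299) (||v_1|| = 1).

λ_1 = 17.2621,  λ_2 = 1.7379;  v_1 ≈ (0.9915, -0.1299)


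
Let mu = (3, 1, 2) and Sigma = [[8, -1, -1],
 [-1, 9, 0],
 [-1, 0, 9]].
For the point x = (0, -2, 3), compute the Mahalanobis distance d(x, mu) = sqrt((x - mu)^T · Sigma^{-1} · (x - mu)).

Step 1 — centre the observation: (x - mu) = (-3, -3, 1).

Step 2 — invert Sigma (cofactor / det for 3×3, or solve directly):
  Sigma^{-1} = [[0.1286, 0.0143, 0.0143],
 [0.0143, 0.1127, 0.0016],
 [0.0143, 0.0016, 0.1127]].

Step 3 — form the quadratic (x - mu)^T · Sigma^{-1} · (x - mu):
  Sigma^{-1} · (x - mu) = (-0.4143, -0.3794, 0.0651).
  (x - mu)^T · [Sigma^{-1} · (x - mu)] = (-3)·(-0.4143) + (-3)·(-0.3794) + (1)·(0.0651) = 2.446.

Step 4 — take square root: d = √(2.446) ≈ 1.564.

d(x, mu) = √(2.446) ≈ 1.564


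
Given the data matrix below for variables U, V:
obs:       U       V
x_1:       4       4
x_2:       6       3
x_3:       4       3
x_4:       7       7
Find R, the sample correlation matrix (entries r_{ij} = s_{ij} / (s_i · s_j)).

Step 1 — column means:
  mean(U) = (4 + 6 + 4 + 7) / 4 = 21/4 = 5.25
  mean(V) = (4 + 3 + 3 + 7) / 4 = 17/4 = 4.25

Step 2 — sample variances and covariances s[i,j] = (1/(n-1)) · Σ_k (x_{k,i} - mean_i) · (x_{k,j} - mean_j), with n-1 = 3:
  s[U,U] = ((-1.25)·(-1.25) + (0.75)·(0.75) + (-1.25)·(-1.25) + (1.75)·(1.75)) / 3 = 6.75/3 = 2.25
  s[U,V] = ((-1.25)·(-0.25) + (0.75)·(-1.25) + (-1.25)·(-1.25) + (1.75)·(2.75)) / 3 = 5.75/3 = 1.9167
  s[V,V] = ((-0.25)·(-0.25) + (-1.25)·(-1.25) + (-1.25)·(-1.25) + (2.75)·(2.75)) / 3 = 10.75/3 = 3.5833
  Sample standard deviations s_i = √(s[i,i]):
  s(U) = √(2.25) = 1.5
  s(V) = √(3.5833) = 1.893

Step 3 — r_{ij} = s_{ij} / (s_i · s_j):
  r[U,U] = 1 (diagonal).
  r[U,V] = 1.9167 / (1.5 · 1.893) = 1.9167 / 2.8395 = 0.675
  r[V,V] = 1 (diagonal).

R is symmetric with unit diagonal. Assembling:

R = [[1, 0.675],
 [0.675, 1]]


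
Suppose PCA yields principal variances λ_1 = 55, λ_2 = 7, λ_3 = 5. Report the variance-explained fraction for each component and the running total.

Step 1 — total variance = trace(Sigma) = Σ λ_i = 55 + 7 + 5 = 67.

Step 2 — fraction explained by component i = λ_i / Σ λ:
  PC1: 55/67 = 0.8209
  PC2: 7/67 = 0.1045
  PC3: 5/67 = 0.0746

Step 3 — cumulative fraction after k components = (λ_1 + ... + λ_k) / Σ λ:
  k = 1: 55/67 = 0.8209
  k = 2: (55 + 7)/67 = 62/67 = 0.9254
  k = 3: (55 + 7 + 5)/67 = 67/67 = 1

Summary (fraction, with percent):

explained: PC1 0.8209 (82.09%), PC2 0.1045 (10.45%), PC3 0.0746 (7.46%);  cumulative: 0.8209, 0.9254, 1


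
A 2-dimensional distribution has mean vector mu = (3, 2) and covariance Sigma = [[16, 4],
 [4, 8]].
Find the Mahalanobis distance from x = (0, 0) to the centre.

Step 1 — centre the observation: (x - mu) = (-3, -2).

Step 2 — invert Sigma. det(Sigma) = 16·8 - (4)² = 112.
  Sigma^{-1} = (1/det) · [[d, -b], [-b, a]] = [[0.0714, -0.0357],
 [-0.0357, 0.1429]].

Step 3 — form the quadratic (x - mu)^T · Sigma^{-1} · (x - mu):
  Sigma^{-1} · (x - mu) = (-0.1429, -0.1786).
  (x - mu)^T · [Sigma^{-1} · (x - mu)] = (-3)·(-0.1429) + (-2)·(-0.1786) = 0.7857.

Step 4 — take square root: d = √(0.7857) ≈ 0.8864.

d(x, mu) = √(0.7857) ≈ 0.8864


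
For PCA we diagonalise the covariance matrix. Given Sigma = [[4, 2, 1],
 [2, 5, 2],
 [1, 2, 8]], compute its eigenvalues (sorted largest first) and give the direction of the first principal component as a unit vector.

Step 1 — characteristic polynomial p(λ) = det(λI - Sigma) = λ³ - tr·λ² + c_1·λ - det, where tr = trace, c_1 = sum of the principal 2×2 minors, det = det(Sigma):
  tr = 4 + 5 + 8 = 17,
  c_1 = (4·5 - (2)²) + (4·8 - (1)²) + (5·8 - (2)²) = 16 + 31 + 36 = 83,
  det = 4·(5·8 - (2)²) - (2)·((2)·8 - (2)·(1)) + (1)·((2)·(2) - 5·(1)) = 4·(36) - (2)·(14) + (1)·(-1) = 115.
  So p(λ) = λ³ - 17λ² + 83λ - 115.
Step 2 — look for an integer root (rational root theorem: any rational root is an integer divisor of 115). Testing λ = 5:
  p(5) = 125 - 425 + 415 - 115 = 0  ✓
  Dividing out (λ - 5): p(λ) = (λ - 5)(λ² - 12λ + 23).
Step 3 — remaining eigenvalues from the quadratic λ² - 12λ + 23 = 0:
  Δ = 12² - 4·23 = 144 - 92 = 52,  λ = (12 ± √52)/2 = (12 ± 7.2111)/2 ≈ 9.6056 or 2.3944.
  Sorted: λ_1 = 9.6056,  λ_2 = 5,  λ_3 = 2.3944  (check: sum = 17 = tr ✓).

Step 4 — unit eigenvector for λ_1 ≈ 9.6056: v spans the null space of (Sigma - λ_1 I), whose rows are
  r_1 = (-5.6056, 2, 1),  r_2 = (2, -4.6056, 2),  r_3 = (1, 2, -1.6056).
  v is orthogonal to every row, so take v ∝ r_1 × r_2 = ((2)·(2) - (1)·(-4.6056), (1)·(2) - (-5.6056)·(2), (-5.6056)·(-4.6056) - (2)·(2)) ≈ (8.6056, 13.2111, 21.8167).
  Let u = (8.6056, 13.2111, 21.8167).
  ||u|| = √((8.6056)² + (13.2111)² + (21.8167)²) = √(724.5551) ≈ 26.9176,  v_1 = u/||u|| ≈ (0.3197, 0.4908, 0.8105) (||v_1|| = 1).

λ_1 = 9.6056,  λ_2 = 5,  λ_3 = 2.3944;  v_1 ≈ (0.3197, 0.4908, 0.8105)


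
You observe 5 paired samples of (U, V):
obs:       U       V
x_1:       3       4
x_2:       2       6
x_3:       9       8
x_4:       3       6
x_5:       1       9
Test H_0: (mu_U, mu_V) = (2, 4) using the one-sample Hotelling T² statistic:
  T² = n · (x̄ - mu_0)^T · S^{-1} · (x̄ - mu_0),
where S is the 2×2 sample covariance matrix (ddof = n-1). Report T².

Step 1 — sample mean vector:
  mean(U) = (3 + 2 + 9 + 3 + 1) / 5 = 18/5 = 3.6
  mean(V) = (4 + 6 + 8 + 6 + 9) / 5 = 33/5 = 6.6
  x̄ = (3.6, 6.6),  deviation x̄ - mu_0 = (3.6, 6.6) - (2, 4) = (1.6, 2.6).

Step 2 — sample covariance matrix, S[i,j] = (1/(n-1)) · Σ_k (x_{k,i} - mean_i) · (x_{k,j} - mean_j), divisor n-1 = 4:
  S[U,U] = ((-0.6)·(-0.6) + (-1.6)·(-1.6) + (5.4)·(5.4) + (-0.6)·(-0.6) + (-2.6)·(-2.6)) / 4 = 39.2/4 = 9.8
  S[U,V] = ((-0.6)·(-2.6) + (-1.6)·(-0.6) + (5.4)·(1.4) + (-0.6)·(-0.6) + (-2.6)·(2.4)) / 4 = 4.2/4 = 1.05
  S[V,V] = ((-2.6)·(-2.6) + (-0.6)·(-0.6) + (1.4)·(1.4) + (-0.6)·(-0.6) + (2.4)·(2.4)) / 4 = 15.2/4 = 3.8
  S = [[9.8, 1.05],
 [1.05, 3.8]].

Step 3 — invert S. det(S) = 9.8·3.8 - (1.05)² = 36.1375.
  S^{-1} = (1/det) · [[d, -b], [-b, a]] = [[0.1052, -0.0291],
 [-0.0291, 0.2712]].

Step 4 — quadratic form (x̄ - mu_0)^T · S^{-1} · (x̄ - mu_0):
  S^{-1} · (x̄ - mu_0) = (0.0927, 0.6586),
  (x̄ - mu_0)^T · [...] = (1.6)·(0.0927) + (2.6)·(0.6586) = 1.8607.

Step 5 — scale by n: T² = 5 · 1.8607 = 9.3034.

T² ≈ 9.3034


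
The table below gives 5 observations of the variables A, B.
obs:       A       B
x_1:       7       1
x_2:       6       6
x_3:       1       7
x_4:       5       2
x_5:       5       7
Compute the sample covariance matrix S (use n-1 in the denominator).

Step 1 — column means:
  mean(A) = (7 + 6 + 1 + 5 + 5) / 5 = 24/5 = 4.8
  mean(B) = (1 + 6 + 7 + 2 + 7) / 5 = 23/5 = 4.6

Step 2 — sample covariance S[i,j] = (1/(n-1)) · Σ_k (x_{k,i} - mean_i) · (x_{k,j} - mean_j), with n-1 = 4.
  S[A,A] = ((2.2)·(2.2) + (1.2)·(1.2) + (-3.8)·(-3.8) + (0.2)·(0.2) + (0.2)·(0.2)) / 4 = 20.8/4 = 5.2
  S[A,B] = ((2.2)·(-3.6) + (1.2)·(1.4) + (-3.8)·(2.4) + (0.2)·(-2.6) + (0.2)·(2.4)) / 4 = -15.4/4 = -3.85
  S[B,B] = ((-3.6)·(-3.6) + (1.4)·(1.4) + (2.4)·(2.4) + (-2.6)·(-2.6) + (2.4)·(2.4)) / 4 = 33.2/4 = 8.3

S is symmetric (S[j,i] = S[i,j]). Assembling:

S = [[5.2, -3.85],
 [-3.85, 8.3]]


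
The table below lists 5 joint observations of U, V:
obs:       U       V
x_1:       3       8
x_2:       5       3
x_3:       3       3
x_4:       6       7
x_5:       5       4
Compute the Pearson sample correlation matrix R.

Step 1 — column means:
  mean(U) = (3 + 5 + 3 + 6 + 5) / 5 = 22/5 = 4.4
  mean(V) = (8 + 3 + 3 + 7 + 4) / 5 = 25/5 = 5

Step 2 — sample variances and covariances s[i,j] = (1/(n-1)) · Σ_k (x_{k,i} - mean_i) · (x_{k,j} - mean_j), with n-1 = 4:
  s[U,U] = ((-1.4)·(-1.4) + (0.6)·(0.6) + (-1.4)·(-1.4) + (1.6)·(1.6) + (0.6)·(0.6)) / 4 = 7.2/4 = 1.8
  s[U,V] = ((-1.4)·(3) + (0.6)·(-2) + (-1.4)·(-2) + (1.6)·(2) + (0.6)·(-1)) / 4 = 0/4 = 0
  s[V,V] = ((3)·(3) + (-2)·(-2) + (-2)·(-2) + (2)·(2) + (-1)·(-1)) / 4 = 22/4 = 5.5
  Sample standard deviations s_i = √(s[i,i]):
  s(U) = √(1.8) = 1.3416
  s(V) = √(5.5) = 2.3452

Step 3 — r_{ij} = s_{ij} / (s_i · s_j):
  r[U,U] = 1 (diagonal).
  r[U,V] = 0 / (1.3416 · 2.3452) = 0 / 3.1464 = 0
  r[V,V] = 1 (diagonal).

R is symmetric with unit diagonal. Assembling:

R = [[1, 0],
 [0, 1]]


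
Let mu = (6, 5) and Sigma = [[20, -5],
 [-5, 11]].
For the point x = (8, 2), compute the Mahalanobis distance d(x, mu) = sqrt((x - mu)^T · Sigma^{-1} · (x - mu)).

Step 1 — centre the observation: (x - mu) = (2, -3).

Step 2 — invert Sigma. det(Sigma) = 20·11 - (-5)² = 195.
  Sigma^{-1} = (1/det) · [[d, -b], [-b, a]] = [[0.0564, 0.0256],
 [0.0256, 0.1026]].

Step 3 — form the quadratic (x - mu)^T · Sigma^{-1} · (x - mu):
  Sigma^{-1} · (x - mu) = (0.0359, -0.2564).
  (x - mu)^T · [Sigma^{-1} · (x - mu)] = (2)·(0.0359) + (-3)·(-0.2564) = 0.841.

Step 4 — take square root: d = √(0.841) ≈ 0.9171.

d(x, mu) = √(0.841) ≈ 0.9171


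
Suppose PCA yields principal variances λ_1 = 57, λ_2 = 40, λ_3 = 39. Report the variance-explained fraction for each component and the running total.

Step 1 — total variance = trace(Sigma) = Σ λ_i = 57 + 40 + 39 = 136.

Step 2 — fraction explained by component i = λ_i / Σ λ:
  PC1: 57/136 = 0.4191
  PC2: 40/136 = 0.2941
  PC3: 39/136 = 0.2868

Step 3 — cumulative fraction after k components = (λ_1 + ... + λ_k) / Σ λ:
  k = 1: 57/136 = 0.4191
  k = 2: (57 + 40)/136 = 97/136 = 0.7132
  k = 3: (57 + 40 + 39)/136 = 136/136 = 1

Summary (fraction, with percent):

explained: PC1 0.4191 (41.91%), PC2 0.2941 (29.41%), PC3 0.2868 (28.68%);  cumulative: 0.4191, 0.7132, 1


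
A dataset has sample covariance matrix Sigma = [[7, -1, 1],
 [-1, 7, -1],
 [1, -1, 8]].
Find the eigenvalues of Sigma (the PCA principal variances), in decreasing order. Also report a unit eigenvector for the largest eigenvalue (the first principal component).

Step 1 — characteristic polynomial p(λ) = det(λI - Sigma) = λ³ - tr·λ² + c_1·λ - det, where tr = trace, c_1 = sum of the principal 2×2 minors, det = det(Sigma):
  tr = 7 + 7 + 8 = 22,
  c_1 = (7·7 - (-1)²) + (7·8 - (1)²) + (7·8 - (-1)²) = 48 + 55 + 55 = 158,
  det = 7·(7·8 - (-1)²) - (-1)·((-1)·8 - (-1)·(1)) + (1)·((-1)·(-1) - 7·(1)) = 7·(55) - (-1)·(-7) + (1)·(-6) = 372.
  So p(λ) = λ³ - 22λ² + 158λ - 372.
Step 2 — look for an integer root (rational root theorem: any rational root is an integer divisor of 372). Testing λ = 6:
  p(6) = 216 - 792 + 948 - 372 = 0  ✓
  Dividing out (λ - 6): p(λ) = (λ - 6)(λ² - 16λ + 62).
Step 3 — remaining eigenvalues from the quadratic λ² - 16λ + 62 = 0:
  Δ = 16² - 4·62 = 256 - 248 = 8,  λ = (16 ± √8)/2 = (16 ± 2.8284)/2 ≈ 9.4142 or 6.5858.
  Sorted: λ_1 = 9.4142,  λ_2 = 6.5858,  λ_3 = 6  (check: sum = 22 = tr ✓).

Step 4 — unit eigenvector for λ_1 ≈ 9.4142: v spans the null space of (Sigma - λ_1 I), whose rows are
  r_1 = (-2.4142, -1, 1),  r_2 = (-1, -2.4142, -1),  r_3 = (1, -1, -1.4142).
  v is orthogonal to every row, so take v ∝ r_1 × r_2 = ((-1)·(-1) - (1)·(-2.4142), (1)·(-1) - (-2.4142)·(-1), (-2.4142)·(-2.4142) - (-1)·(-1)) ≈ (3.4142, -3.4142, 4.8284).
  Let u = (3.4142, -3.4142, 4.8284).
  ||u|| = √((3.4142)² + (-3.4142)² + (4.8284)²) = √(46.6274) ≈ 6.8284,  v_1 = u/||u|| ≈ (0.5, -0.5, 0.7071) (||v_1|| = 1).

λ_1 = 9.4142,  λ_2 = 6.5858,  λ_3 = 6;  v_1 ≈ (0.5, -0.5, 0.7071)


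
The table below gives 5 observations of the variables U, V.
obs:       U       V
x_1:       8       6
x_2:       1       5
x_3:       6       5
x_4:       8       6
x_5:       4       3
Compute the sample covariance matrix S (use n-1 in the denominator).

Step 1 — column means:
  mean(U) = (8 + 1 + 6 + 8 + 4) / 5 = 27/5 = 5.4
  mean(V) = (6 + 5 + 5 + 6 + 3) / 5 = 25/5 = 5

Step 2 — sample covariance S[i,j] = (1/(n-1)) · Σ_k (x_{k,i} - mean_i) · (x_{k,j} - mean_j), with n-1 = 4.
  S[U,U] = ((2.6)·(2.6) + (-4.4)·(-4.4) + (0.6)·(0.6) + (2.6)·(2.6) + (-1.4)·(-1.4)) / 4 = 35.2/4 = 8.8
  S[U,V] = ((2.6)·(1) + (-4.4)·(0) + (0.6)·(0) + (2.6)·(1) + (-1.4)·(-2)) / 4 = 8/4 = 2
  S[V,V] = ((1)·(1) + (0)·(0) + (0)·(0) + (1)·(1) + (-2)·(-2)) / 4 = 6/4 = 1.5

S is symmetric (S[j,i] = S[i,j]). Assembling:

S = [[8.8, 2],
 [2, 1.5]]


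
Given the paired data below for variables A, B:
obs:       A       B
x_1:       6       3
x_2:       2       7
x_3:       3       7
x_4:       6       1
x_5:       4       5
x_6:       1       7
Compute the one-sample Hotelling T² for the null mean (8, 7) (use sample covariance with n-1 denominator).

Step 1 — sample mean vector:
  mean(A) = (6 + 2 + 3 + 6 + 4 + 1) / 6 = 22/6 = 3.6667
  mean(B) = (3 + 7 + 7 + 1 + 5 + 7) / 6 = 30/6 = 5
  x̄ = (3.6667, 5),  deviation x̄ - mu_0 = (3.6667, 5) - (8, 7) = (-4.3333, -2).

Step 2 — sample covariance matrix, S[i,j] = (1/(n-1)) · Σ_k (x_{k,i} - mean_i) · (x_{k,j} - mean_j), divisor n-1 = 5:
  S[A,A] = ((2.3333)·(2.3333) + (-1.6667)·(-1.6667) + (-0.6667)·(-0.6667) + (2.3333)·(2.3333) + (0.3333)·(0.3333) + (-2.6667)·(-2.6667)) / 5 = 21.3333/5 = 4.2667
  S[A,B] = ((2.3333)·(-2) + (-1.6667)·(2) + (-0.6667)·(2) + (2.3333)·(-4) + (0.3333)·(0) + (-2.6667)·(2)) / 5 = -24/5 = -4.8
  S[B,B] = ((-2)·(-2) + (2)·(2) + (2)·(2) + (-4)·(-4) + (0)·(0) + (2)·(2)) / 5 = 32/5 = 6.4
  S = [[4.2667, -4.8],
 [-4.8, 6.4]].

Step 3 — invert S. det(S) = 4.2667·6.4 - (-4.8)² = 4.2667.
  S^{-1} = (1/det) · [[d, -b], [-b, a]] = [[1.5, 1.125],
 [1.125, 1]].

Step 4 — quadratic form (x̄ - mu_0)^T · S^{-1} · (x̄ - mu_0):
  S^{-1} · (x̄ - mu_0) = (-8.75, -6.875),
  (x̄ - mu_0)^T · [...] = (-4.3333)·(-8.75) + (-2)·(-6.875) = 51.6667.

Step 5 — scale by n: T² = 6 · 51.6667 = 310.

T² ≈ 310


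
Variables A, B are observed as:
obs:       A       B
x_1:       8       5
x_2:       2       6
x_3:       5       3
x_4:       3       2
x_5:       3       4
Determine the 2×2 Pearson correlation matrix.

Step 1 — column means:
  mean(A) = (8 + 2 + 5 + 3 + 3) / 5 = 21/5 = 4.2
  mean(B) = (5 + 6 + 3 + 2 + 4) / 5 = 20/5 = 4

Step 2 — sample variances and covariances s[i,j] = (1/(n-1)) · Σ_k (x_{k,i} - mean_i) · (x_{k,j} - mean_j), with n-1 = 4:
  s[A,A] = ((3.8)·(3.8) + (-2.2)·(-2.2) + (0.8)·(0.8) + (-1.2)·(-1.2) + (-1.2)·(-1.2)) / 4 = 22.8/4 = 5.7
  s[A,B] = ((3.8)·(1) + (-2.2)·(2) + (0.8)·(-1) + (-1.2)·(-2) + (-1.2)·(0)) / 4 = 1/4 = 0.25
  s[B,B] = ((1)·(1) + (2)·(2) + (-1)·(-1) + (-2)·(-2) + (0)·(0)) / 4 = 10/4 = 2.5
  Sample standard deviations s_i = √(s[i,i]):
  s(A) = √(5.7) = 2.3875
  s(B) = √(2.5) = 1.5811

Step 3 — r_{ij} = s_{ij} / (s_i · s_j):
  r[A,A] = 1 (diagonal).
  r[A,B] = 0.25 / (2.3875 · 1.5811) = 0.25 / 3.7749 = 0.0662
  r[B,B] = 1 (diagonal).

R is symmetric with unit diagonal. Assembling:

R = [[1, 0.0662],
 [0.0662, 1]]


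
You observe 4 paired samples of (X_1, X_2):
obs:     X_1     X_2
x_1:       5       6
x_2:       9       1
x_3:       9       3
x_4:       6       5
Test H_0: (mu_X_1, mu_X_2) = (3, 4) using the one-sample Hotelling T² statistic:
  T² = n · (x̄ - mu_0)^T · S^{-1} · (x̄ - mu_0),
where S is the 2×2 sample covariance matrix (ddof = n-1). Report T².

Step 1 — sample mean vector:
  mean(X_1) = (5 + 9 + 9 + 6) / 4 = 29/4 = 7.25
  mean(X_2) = (6 + 1 + 3 + 5) / 4 = 15/4 = 3.75
  x̄ = (7.25, 3.75),  deviation x̄ - mu_0 = (7.25, 3.75) - (3, 4) = (4.25, -0.25).

Step 2 — sample covariance matrix, S[i,j] = (1/(n-1)) · Σ_k (x_{k,i} - mean_i) · (x_{k,j} - mean_j), divisor n-1 = 3:
  S[X_1,X_1] = ((-2.25)·(-2.25) + (1.75)·(1.75) + (1.75)·(1.75) + (-1.25)·(-1.25)) / 3 = 12.75/3 = 4.25
  S[X_1,X_2] = ((-2.25)·(2.25) + (1.75)·(-2.75) + (1.75)·(-0.75) + (-1.25)·(1.25)) / 3 = -12.75/3 = -4.25
  S[X_2,X_2] = ((2.25)·(2.25) + (-2.75)·(-2.75) + (-0.75)·(-0.75) + (1.25)·(1.25)) / 3 = 14.75/3 = 4.9167
  S = [[4.25, -4.25],
 [-4.25, 4.9167]].

Step 3 — invert S. det(S) = 4.25·4.9167 - (-4.25)² = 2.8333.
  S^{-1} = (1/det) · [[d, -b], [-b, a]] = [[1.7353, 1.5],
 [1.5, 1.5]].

Step 4 — quadratic form (x̄ - mu_0)^T · S^{-1} · (x̄ - mu_0):
  S^{-1} · (x̄ - mu_0) = (7, 6),
  (x̄ - mu_0)^T · [...] = (4.25)·(7) + (-0.25)·(6) = 28.25.

Step 5 — scale by n: T² = 4 · 28.25 = 113.

T² ≈ 113


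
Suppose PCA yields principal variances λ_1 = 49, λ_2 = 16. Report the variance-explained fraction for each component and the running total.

Step 1 — total variance = trace(Sigma) = Σ λ_i = 49 + 16 = 65.

Step 2 — fraction explained by component i = λ_i / Σ λ:
  PC1: 49/65 = 0.7538
  PC2: 16/65 = 0.2462

Step 3 — cumulative fraction after k components = (λ_1 + ... + λ_k) / Σ λ:
  k = 1: 49/65 = 0.7538
  k = 2: (49 + 16)/65 = 65/65 = 1

Summary (fraction, with percent):

explained: PC1 0.7538 (75.38%), PC2 0.2462 (24.62%);  cumulative: 0.7538, 1


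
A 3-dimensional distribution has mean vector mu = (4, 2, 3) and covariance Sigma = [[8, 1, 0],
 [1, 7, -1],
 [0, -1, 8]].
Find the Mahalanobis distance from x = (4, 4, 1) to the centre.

Step 1 — centre the observation: (x - mu) = (0, 2, -2).

Step 2 — invert Sigma (cofactor / det for 3×3, or solve directly):
  Sigma^{-1} = [[0.1273, -0.0185, -0.0023],
 [-0.0185, 0.1481, 0.0185],
 [-0.0023, 0.0185, 0.1273]].

Step 3 — form the quadratic (x - mu)^T · Sigma^{-1} · (x - mu):
  Sigma^{-1} · (x - mu) = (-0.0324, 0.2593, -0.2176).
  (x - mu)^T · [Sigma^{-1} · (x - mu)] = (0)·(-0.0324) + (2)·(0.2593) + (-2)·(-0.2176) = 0.9537.

Step 4 — take square root: d = √(0.9537) ≈ 0.9766.

d(x, mu) = √(0.9537) ≈ 0.9766


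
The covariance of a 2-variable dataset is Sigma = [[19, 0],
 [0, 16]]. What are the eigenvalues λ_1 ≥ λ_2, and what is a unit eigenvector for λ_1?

Step 1 — characteristic polynomial of 2×2 Sigma:
  det(Sigma - λI) = λ² - trace · λ + det = 0.
  trace = 19 + 16 = 35, det = 19·16 - (0)² = 304.
Step 2 — discriminant:
  Δ = trace² - 4·det = 1225 - 1216 = 9.
Step 3 — eigenvalues:
  λ = (trace ± √Δ)/2 = (35 ± 3)/2,
  λ_1 = 19,  λ_2 = 16.

Step 4 — unit eigenvector for λ_1: Sigma is diagonal, so its eigenvectors are the coordinate axes. λ_1 = 19 is the diagonal entry on the first coordinate axis, hence
  v_1 = (1, 0) (||v_1|| = 1).

λ_1 = 19,  λ_2 = 16;  v_1 ≈ (1, 0)


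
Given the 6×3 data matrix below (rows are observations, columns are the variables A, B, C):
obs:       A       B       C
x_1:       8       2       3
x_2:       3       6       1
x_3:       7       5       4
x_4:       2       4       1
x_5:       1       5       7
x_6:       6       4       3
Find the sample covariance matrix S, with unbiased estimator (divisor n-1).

Step 1 — column means:
  mean(A) = (8 + 3 + 7 + 2 + 1 + 6) / 6 = 27/6 = 4.5
  mean(B) = (2 + 6 + 5 + 4 + 5 + 4) / 6 = 26/6 = 4.3333
  mean(C) = (3 + 1 + 4 + 1 + 7 + 3) / 6 = 19/6 = 3.1667

Step 2 — sample covariance S[i,j] = (1/(n-1)) · Σ_k (x_{k,i} - mean_i) · (x_{k,j} - mean_j), with n-1 = 5.
  S[A,A] = ((3.5)·(3.5) + (-1.5)·(-1.5) + (2.5)·(2.5) + (-2.5)·(-2.5) + (-3.5)·(-3.5) + (1.5)·(1.5)) / 5 = 41.5/5 = 8.3
  S[A,B] = ((3.5)·(-2.3333) + (-1.5)·(1.6667) + (2.5)·(0.6667) + (-2.5)·(-0.3333) + (-3.5)·(0.6667) + (1.5)·(-0.3333)) / 5 = -11/5 = -2.2
  S[A,C] = ((3.5)·(-0.1667) + (-1.5)·(-2.1667) + (2.5)·(0.8333) + (-2.5)·(-2.1667) + (-3.5)·(3.8333) + (1.5)·(-0.1667)) / 5 = -3.5/5 = -0.7
  S[B,B] = ((-2.3333)·(-2.3333) + (1.6667)·(1.6667) + (0.6667)·(0.6667) + (-0.3333)·(-0.3333) + (0.6667)·(0.6667) + (-0.3333)·(-0.3333)) / 5 = 9.3333/5 = 1.8667
  S[B,C] = ((-2.3333)·(-0.1667) + (1.6667)·(-2.1667) + (0.6667)·(0.8333) + (-0.3333)·(-2.1667) + (0.6667)·(3.8333) + (-0.3333)·(-0.1667)) / 5 = 0.6667/5 = 0.1333
  S[C,C] = ((-0.1667)·(-0.1667) + (-2.1667)·(-2.1667) + (0.8333)·(0.8333) + (-2.1667)·(-2.1667) + (3.8333)·(3.8333) + (-0.1667)·(-0.1667)) / 5 = 24.8333/5 = 4.9667

S is symmetric (S[j,i] = S[i,j]). Assembling:

S = [[8.3, -2.2, -0.7],
 [-2.2, 1.8667, 0.1333],
 [-0.7, 0.1333, 4.9667]]


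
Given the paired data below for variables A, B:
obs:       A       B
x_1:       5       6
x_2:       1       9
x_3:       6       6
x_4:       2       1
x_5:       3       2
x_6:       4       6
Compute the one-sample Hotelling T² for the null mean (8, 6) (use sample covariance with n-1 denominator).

Step 1 — sample mean vector:
  mean(A) = (5 + 1 + 6 + 2 + 3 + 4) / 6 = 21/6 = 3.5
  mean(B) = (6 + 9 + 6 + 1 + 2 + 6) / 6 = 30/6 = 5
  x̄ = (3.5, 5),  deviation x̄ - mu_0 = (3.5, 5) - (8, 6) = (-4.5, -1).

Step 2 — sample covariance matrix, S[i,j] = (1/(n-1)) · Σ_k (x_{k,i} - mean_i) · (x_{k,j} - mean_j), divisor n-1 = 5:
  S[A,A] = ((1.5)·(1.5) + (-2.5)·(-2.5) + (2.5)·(2.5) + (-1.5)·(-1.5) + (-0.5)·(-0.5) + (0.5)·(0.5)) / 5 = 17.5/5 = 3.5
  S[A,B] = ((1.5)·(1) + (-2.5)·(4) + (2.5)·(1) + (-1.5)·(-4) + (-0.5)·(-3) + (0.5)·(1)) / 5 = 2/5 = 0.4
  S[B,B] = ((1)·(1) + (4)·(4) + (1)·(1) + (-4)·(-4) + (-3)·(-3) + (1)·(1)) / 5 = 44/5 = 8.8
  S = [[3.5, 0.4],
 [0.4, 8.8]].

Step 3 — invert S. det(S) = 3.5·8.8 - (0.4)² = 30.64.
  S^{-1} = (1/det) · [[d, -b], [-b, a]] = [[0.2872, -0.0131],
 [-0.0131, 0.1142]].

Step 4 — quadratic form (x̄ - mu_0)^T · S^{-1} · (x̄ - mu_0):
  S^{-1} · (x̄ - mu_0) = (-1.2794, -0.0555),
  (x̄ - mu_0)^T · [...] = (-4.5)·(-1.2794) + (-1)·(-0.0555) = 5.8127.

Step 5 — scale by n: T² = 6 · 5.8127 = 34.876.

T² ≈ 34.876


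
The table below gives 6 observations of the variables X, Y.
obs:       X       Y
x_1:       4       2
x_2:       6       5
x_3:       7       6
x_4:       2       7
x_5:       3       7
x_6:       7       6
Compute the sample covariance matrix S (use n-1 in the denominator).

Step 1 — column means:
  mean(X) = (4 + 6 + 7 + 2 + 3 + 7) / 6 = 29/6 = 4.8333
  mean(Y) = (2 + 5 + 6 + 7 + 7 + 6) / 6 = 33/6 = 5.5

Step 2 — sample covariance S[i,j] = (1/(n-1)) · Σ_k (x_{k,i} - mean_i) · (x_{k,j} - mean_j), with n-1 = 5.
  S[X,X] = ((-0.8333)·(-0.8333) + (1.1667)·(1.1667) + (2.1667)·(2.1667) + (-2.8333)·(-2.8333) + (-1.8333)·(-1.8333) + (2.1667)·(2.1667)) / 5 = 22.8333/5 = 4.5667
  S[X,Y] = ((-0.8333)·(-3.5) + (1.1667)·(-0.5) + (2.1667)·(0.5) + (-2.8333)·(1.5) + (-1.8333)·(1.5) + (2.1667)·(0.5)) / 5 = -2.5/5 = -0.5
  S[Y,Y] = ((-3.5)·(-3.5) + (-0.5)·(-0.5) + (0.5)·(0.5) + (1.5)·(1.5) + (1.5)·(1.5) + (0.5)·(0.5)) / 5 = 17.5/5 = 3.5

S is symmetric (S[j,i] = S[i,j]). Assembling:

S = [[4.5667, -0.5],
 [-0.5, 3.5]]
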